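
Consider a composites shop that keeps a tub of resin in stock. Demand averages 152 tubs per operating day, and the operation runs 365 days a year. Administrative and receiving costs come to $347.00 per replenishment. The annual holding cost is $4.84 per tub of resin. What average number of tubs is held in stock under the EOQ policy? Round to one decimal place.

Annual demand D = 152 × 365 = 55,480.
Q* = √(2DS/H) = √(2 × 55,480 × 347 / 4.84) ≈ 2820.49.
Average inventory = Q*/2 ≈ 2820.49 / 2 = 1410.247.

Average inventory ≈ 1,410.2 tubs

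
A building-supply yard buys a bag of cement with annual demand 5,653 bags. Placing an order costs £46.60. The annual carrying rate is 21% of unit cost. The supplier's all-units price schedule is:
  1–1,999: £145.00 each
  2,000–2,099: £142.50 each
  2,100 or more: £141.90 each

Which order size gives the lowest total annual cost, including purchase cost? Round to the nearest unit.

Holding cost per unit per year at price C is H = 0.21·C.
Evaluate total cost at each tier's feasible EOQ or, if the EOQ is below the tier, at the tier's minimum quantity.
EOQ at £145.00 = 131.5 (feasible in tier 1): TC = 5,653×£145.00 + (5,653/131.5)×46.6 + (131.5/2)×0.21×£145.00 = £823,690.36.
EOQ at £142.50 = 132.7 < 2000, so use break Q=2000: TC = 5,653×£142.50 + (5,653/2000.0)×46.6 + (2000.0/2)×0.21×£142.50 = £835,609.21.
EOQ at £141.90 = 133.0 < 2100, so use break Q=2100: TC = 5,653×£141.90 + (5,653/2100.0)×46.6 + (2100.0/2)×0.21×£141.90 = £833,575.09.
Lowest total cost is £823,690.36 at Q = 131.5.

Q* ≈ 132 bags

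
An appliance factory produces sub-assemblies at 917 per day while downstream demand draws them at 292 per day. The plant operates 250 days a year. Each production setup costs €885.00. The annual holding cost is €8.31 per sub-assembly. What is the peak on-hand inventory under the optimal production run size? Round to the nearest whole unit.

Annual demand D = 292 × 250 = 73,000.
Production build-up factor (1 − d/p) = 1 − 292/917 = 0.6816.
Q* = √(2DS / (H(1 − d/p))) = √(2 × 73,000 × 885 / (8.31 × 0.6816)).
= √(129,210,000 / 5.6638) ≈ 4776.307.
Maximum inventory = Q*(1 − d/p) = 4776.307 × 0.6816 ≈ 3255.389.

I_max ≈ 3,255 sub-assemblies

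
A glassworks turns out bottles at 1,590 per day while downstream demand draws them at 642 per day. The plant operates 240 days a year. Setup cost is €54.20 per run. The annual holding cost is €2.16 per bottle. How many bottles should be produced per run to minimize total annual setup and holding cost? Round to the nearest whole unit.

Annual demand D = 642 × 240 = 154,080.
Production build-up factor (1 − d/p) = 1 − 642/1,590 = 0.5962.
Q* = √(2DS / (H(1 − d/p))) = √(2 × 154,080 × 54.2 / (2.16 × 0.5962)).
= √(16,702,272 / 1.2878) ≈ 3601.267.

Q* ≈ 3,601 bottles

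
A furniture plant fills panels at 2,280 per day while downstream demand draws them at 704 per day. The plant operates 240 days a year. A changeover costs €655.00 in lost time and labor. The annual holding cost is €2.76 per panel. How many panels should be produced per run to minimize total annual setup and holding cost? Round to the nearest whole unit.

Q* ≈ 10,771 panels

Annual demand D = 704 × 240 = 168,960.
Production build-up factor (1 − d/p) = 1 − 704/2,280 = 0.6912.
Q* = √(2DS / (H(1 − d/p))) = √(2 × 168,960 × 655 / (2.76 × 0.6912)).
= √(221,337,600 / 1.9078) ≈ 10771.157.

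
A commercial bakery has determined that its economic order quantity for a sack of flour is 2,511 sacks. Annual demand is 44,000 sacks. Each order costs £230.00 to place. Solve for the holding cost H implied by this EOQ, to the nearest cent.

H ≈ £3.21

The basic EOQ model gives Q* = √(2DS/H); rearrange for the unknown.
From Q* = √(2DS/H): H = 2DS / Q*² = 2 × 44,000 × 230 / 2,511² = 3.2101.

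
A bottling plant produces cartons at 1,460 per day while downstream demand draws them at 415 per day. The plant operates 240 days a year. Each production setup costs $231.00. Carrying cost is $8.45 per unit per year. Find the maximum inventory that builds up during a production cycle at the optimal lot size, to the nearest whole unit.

Annual demand D = 415 × 240 = 99,600.
Production build-up factor (1 − d/p) = 1 − 415/1,460 = 0.7158.
Q* = √(2DS / (H(1 − d/p))) = √(2 × 99,600 × 231 / (8.45 × 0.7158)).
= √(46,015,200 / 6.0481) ≈ 2758.294.
Maximum inventory = Q*(1 − d/p) = 2758.294 × 0.7158 ≈ 1974.259.

I_max ≈ 1,974 cartons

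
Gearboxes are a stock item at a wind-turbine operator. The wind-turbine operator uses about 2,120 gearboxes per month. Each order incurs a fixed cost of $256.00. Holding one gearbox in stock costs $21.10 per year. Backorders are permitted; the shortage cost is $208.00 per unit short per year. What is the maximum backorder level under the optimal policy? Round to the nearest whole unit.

S* ≈ 76 gearboxes

Annual demand D = 2,120 × 12 = 25,440.
With planned backorders, Q* = √(2DS/H) · √((H+B)/B).
√(2DS/H) = √(2 × 25,440 × 256 / 21.1) = 785.692.
√((H+B)/B) = √((21.1+208)/208) = 1.0495.
Q* ≈ 824.581.
S* = Q* · H/(H+B) = 824.581 × 21.1/229.1 ≈ 75.943.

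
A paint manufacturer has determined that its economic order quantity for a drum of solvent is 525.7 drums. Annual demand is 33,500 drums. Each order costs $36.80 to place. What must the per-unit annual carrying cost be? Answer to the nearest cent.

Invert the EOQ relation Q*² = 2DS/H.
From Q* = √(2DS/H): H = 2DS / Q*² = 2 × 33,500 × 36.8 / 525.7² = 8.9217.

H ≈ $8.92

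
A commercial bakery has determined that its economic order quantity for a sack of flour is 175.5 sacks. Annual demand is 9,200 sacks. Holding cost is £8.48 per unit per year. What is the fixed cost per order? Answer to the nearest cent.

Invert the EOQ relation Q*² = 2DS/H.
From Q* = √(2DS/H): S = Q*²H / (2D) = 175.5² × 8.48 / (2 × 9,200) = 14.1949.

S ≈ £14.19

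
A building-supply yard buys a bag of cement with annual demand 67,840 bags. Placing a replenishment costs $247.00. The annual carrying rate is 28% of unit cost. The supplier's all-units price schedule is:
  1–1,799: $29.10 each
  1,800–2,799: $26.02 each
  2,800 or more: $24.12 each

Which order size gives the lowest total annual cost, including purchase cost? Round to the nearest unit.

Q* ≈ 2,800 bags

Holding cost per unit per year at price C is H = 0.28·C.
For each price level, check whether its EOQ is feasible; otherwise the best quantity at that price is the breakpoint.
Tier 1 ($29.10): EOQ = 2028.1 exceeds tier's upper bound 1799, so this tier is dominated.
EOQ at $26.02 = 2144.7 (feasible in tier 2): TC = 67,840×$26.02 + (67,840/2144.7)×247 + (2144.7/2)×0.28×$26.02 = $1,780,822.48.
EOQ at $24.12 = 2227.6 < 2800, so use break Q=2800: TC = 67,840×$24.12 + (67,840/2800.0)×247 + (2800.0/2)×0.28×$24.12 = $1,651,740.30.
Lowest total cost is $1,651,740.30 at Q = 2800.0.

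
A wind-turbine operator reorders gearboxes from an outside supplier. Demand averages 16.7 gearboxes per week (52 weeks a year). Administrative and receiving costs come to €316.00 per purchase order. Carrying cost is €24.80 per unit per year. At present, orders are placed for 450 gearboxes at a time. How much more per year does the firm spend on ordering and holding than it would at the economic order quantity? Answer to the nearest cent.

Annual demand D = 16.7 × 52 = 868.4.
EOQ = √(2DS/H) = √(2 × 868.4 × 316 / 24.8) ≈ 148.76.
Cost at Q* = (D/Q*)S + (Q*/2)H = √(2DSH) ≈ €3,689.30.
Cost at Q = 450: (868.4/450)×316 + (450/2)×24.8 = €609.81 + €5,580.00 = €6,189.81.
Excess = €6,189.81 − €3,689.30 = €2,500.51.

Extra cost ≈ €2,500.51 per year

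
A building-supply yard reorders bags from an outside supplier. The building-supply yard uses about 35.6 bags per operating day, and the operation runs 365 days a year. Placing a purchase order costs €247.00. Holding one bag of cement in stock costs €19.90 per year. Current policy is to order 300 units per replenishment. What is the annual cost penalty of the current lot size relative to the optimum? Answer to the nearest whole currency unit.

Annual demand D = 35.6 × 365 = 12,994.
EOQ = √(2DS/H) = √(2 × 12,994 × 247 / 19.9) ≈ 567.95.
Cost at Q* = (D/Q*)S + (Q*/2)H = √(2DSH) ≈ €11,302.16.
Cost at Q = 300: (12,994/300)×247 + (300/2)×19.9 = €10,698.39 + €2,985.00 = €13,683.39.
Excess = €13,683.39 − €11,302.16 = €2,381.23.

Extra cost ≈ €2,381 per year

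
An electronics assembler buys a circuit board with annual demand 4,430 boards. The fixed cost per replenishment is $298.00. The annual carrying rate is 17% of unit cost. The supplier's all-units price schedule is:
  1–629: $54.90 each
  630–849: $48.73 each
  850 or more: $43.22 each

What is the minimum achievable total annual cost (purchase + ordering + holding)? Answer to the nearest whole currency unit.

TC* ≈ $196,140

Holding cost per unit per year at price C is H = 0.17·C.
Evaluate total cost at each tier's feasible EOQ or, if the EOQ is below the tier, at the tier's minimum quantity.
EOQ at $54.90 = 531.9 (feasible in tier 1): TC = 4,430×$54.90 + (4,430/531.9)×298 + (531.9/2)×0.17×$54.90 = $248,171.04.
EOQ at $48.73 = 564.5 < 630, so use break Q=630: TC = 4,430×$48.73 + (4,430/630.0)×298 + (630.0/2)×0.17×$48.73 = $220,578.85.
EOQ at $43.22 = 599.5 < 850, so use break Q=850: TC = 4,430×$43.22 + (4,430/850.0)×298 + (850.0/2)×0.17×$43.22 = $196,140.35.
Lowest total cost among the candidates is at Q = 850.0.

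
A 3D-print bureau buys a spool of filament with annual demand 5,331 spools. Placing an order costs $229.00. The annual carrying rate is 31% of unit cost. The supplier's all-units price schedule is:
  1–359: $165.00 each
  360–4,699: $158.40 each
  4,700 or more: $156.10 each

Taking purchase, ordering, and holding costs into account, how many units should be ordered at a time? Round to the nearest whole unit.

Q* ≈ 360 spools

Holding cost per unit per year at price C is H = 0.31·C.
Candidates are each tier's EOQ (if it falls in that tier) and each price-break quantity.
EOQ at $165.00 = 218.5 (feasible in tier 1): TC = 5,331×$165.00 + (5,331/218.5)×229 + (218.5/2)×0.31×$165.00 = $890,790.32.
EOQ at $158.40 = 223.0 < 360, so use break Q=360: TC = 5,331×$158.40 + (5,331/360.0)×229 + (360.0/2)×0.31×$158.40 = $856,660.23.
EOQ at $156.10 = 224.6 < 4700, so use break Q=4700: TC = 5,331×$156.10 + (5,331/4700.0)×229 + (4700.0/2)×0.31×$156.10 = $946,147.69.
Lowest total cost is $856,660.23 at Q = 360.0.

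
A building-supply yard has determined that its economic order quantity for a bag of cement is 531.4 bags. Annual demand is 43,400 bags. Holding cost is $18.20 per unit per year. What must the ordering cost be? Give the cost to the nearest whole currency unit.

Squaring Q* = √(2DS/H) gives Q*² = 2DS/H.
From Q* = √(2DS/H): S = Q*²H / (2D) = 531.4² × 18.2 / (2 × 43,400) = 59.2100.

S ≈ $59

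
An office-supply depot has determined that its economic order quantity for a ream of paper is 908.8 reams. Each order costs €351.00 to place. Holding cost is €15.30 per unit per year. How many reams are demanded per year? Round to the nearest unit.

D ≈ 18,001 reams per year

Squaring Q* = √(2DS/H) gives Q*² = 2DS/H.
From Q* = √(2DS/H): D = Q*²H / (2S) = 908.8² × 15.3 / (2 × 351) = 18000.765.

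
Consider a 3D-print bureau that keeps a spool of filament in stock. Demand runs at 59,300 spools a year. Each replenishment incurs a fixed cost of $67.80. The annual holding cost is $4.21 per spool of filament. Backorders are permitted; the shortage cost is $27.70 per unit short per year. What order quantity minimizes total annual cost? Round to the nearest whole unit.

Q* ≈ 1,483 spools

With planned backorders, Q* = √(2DS/H) · √((H+B)/B).
√(2DS/H) = √(2 × 59,300 × 67.8 / 4.21) = 1382.026.
√((H+B)/B) = √((4.21+27.7)/27.7) = 1.0733.
Q* ≈ 1483.336.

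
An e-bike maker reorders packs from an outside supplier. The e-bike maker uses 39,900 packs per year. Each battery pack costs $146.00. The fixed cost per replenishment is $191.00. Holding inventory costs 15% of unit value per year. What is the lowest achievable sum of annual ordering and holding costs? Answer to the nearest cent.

Holding cost H = 0.15 × $146.00 = $21.9000 per unit per year.
The optimal lot size = √(2DS/H) = √(2 × 39,900 × 191 / 21.9) ≈ 834.25.
At Q*, ordering cost (D/Q*)S equals holding cost (Q*/2)H, each = √(DSH/2).
Minimum total = √(2DSH) = √(2 × 39,900 × 191 × 21.9) ≈ 18270.069.

TC* ≈ $18,270.07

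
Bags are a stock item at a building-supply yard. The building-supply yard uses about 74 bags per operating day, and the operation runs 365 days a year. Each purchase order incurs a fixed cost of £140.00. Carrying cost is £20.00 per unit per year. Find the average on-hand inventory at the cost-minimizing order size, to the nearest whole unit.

Average inventory ≈ 307 bags

Annual demand D = 74 × 365 = 27,010.
EOQ = √(2DS/H) = √(2 × 27,010 × 140 / 20) ≈ 614.93.
Average inventory = Q*/2 ≈ 614.93 / 2 = 307.465.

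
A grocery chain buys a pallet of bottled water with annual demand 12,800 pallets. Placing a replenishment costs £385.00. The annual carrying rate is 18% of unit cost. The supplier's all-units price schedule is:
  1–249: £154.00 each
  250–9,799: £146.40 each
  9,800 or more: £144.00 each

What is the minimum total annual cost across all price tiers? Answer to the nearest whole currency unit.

Holding cost per unit per year at price C is H = 0.18·C.
For each price level, check whether its EOQ is feasible; otherwise the best quantity at that price is the breakpoint.
Tier 1 (£154.00): EOQ = 596.3 exceeds tier's upper bound 249, so this tier is dominated.
EOQ at £146.40 = 611.6 (feasible in tier 2): TC = 12,800×£146.40 + (12,800/611.6)×385 + (611.6/2)×0.18×£146.40 = £1,890,036.00.
EOQ at £144.00 = 616.6 < 9800, so use break Q=9800: TC = 12,800×£144.00 + (12,800/9800.0)×385 + (9800.0/2)×0.18×£144.00 = £1,970,710.86.
Lowest total cost among the candidates is at Q = 611.6.

TC* ≈ £1,890,036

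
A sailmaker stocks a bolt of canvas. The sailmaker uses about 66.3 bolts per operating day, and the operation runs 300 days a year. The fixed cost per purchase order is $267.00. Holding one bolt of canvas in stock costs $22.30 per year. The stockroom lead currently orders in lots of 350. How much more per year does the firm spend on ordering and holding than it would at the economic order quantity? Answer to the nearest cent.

Annual demand D = 66.3 × 300 = 19,890.
EOQ = √(2DS/H) = √(2 × 19,890 × 267 / 22.3) ≈ 690.14.
Cost at Q* = (D/Q*)S + (Q*/2)H = √(2DSH) ≈ $15,390.06.
Cost at Q = 350: (19,890/350)×267 + (350/2)×22.3 = $15,173.23 + $3,902.50 = $19,075.73.
Excess = $19,075.73 − $15,390.06 = $3,685.66.

Extra cost ≈ $3,685.66 per year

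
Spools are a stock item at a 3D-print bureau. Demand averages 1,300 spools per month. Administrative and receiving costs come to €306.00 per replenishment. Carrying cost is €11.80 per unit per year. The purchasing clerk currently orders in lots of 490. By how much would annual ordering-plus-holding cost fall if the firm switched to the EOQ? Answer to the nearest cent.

Annual demand D = 1,300 × 12 = 15,600.
EOQ = √(2DS/H) = √(2 × 15,600 × 306 / 11.8) ≈ 899.49.
Cost at Q* = (D/Q*)S + (Q*/2)H = √(2DSH) ≈ €10,614.00.
Cost at Q = 490: (15,600/490)×306 + (490/2)×11.8 = €9,742.04 + €2,891.00 = €12,633.04.
Excess = €12,633.04 − €10,614.00 = €2,019.04.

Extra cost ≈ €2,019.04 per year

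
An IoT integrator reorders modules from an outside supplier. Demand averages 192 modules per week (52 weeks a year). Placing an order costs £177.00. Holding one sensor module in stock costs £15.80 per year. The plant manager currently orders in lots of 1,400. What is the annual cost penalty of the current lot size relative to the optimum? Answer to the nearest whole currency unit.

Annual demand D = 192 × 52 = 9,984.
EOQ = √(2DS/H) = √(2 × 9,984 × 177 / 15.8) ≈ 472.96.
Cost at Q* = (D/Q*)S + (Q*/2)H = √(2DSH) ≈ £7,472.78.
Cost at Q = 1,400: (9,984/1,400)×177 + (1,400/2)×15.8 = £1,262.26 + £11,060.00 = £12,322.26.
Excess = £12,322.26 − £7,472.78 = £4,849.48.

Extra cost ≈ £4,849 per year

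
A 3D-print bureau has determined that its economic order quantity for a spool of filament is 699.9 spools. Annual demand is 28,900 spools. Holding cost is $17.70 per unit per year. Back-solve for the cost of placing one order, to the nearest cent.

S ≈ $150.01

The basic EOQ model gives Q* = √(2DS/H); rearrange for the unknown.
From Q* = √(2DS/H): S = Q*²H / (2D) = 699.9² × 17.7 / (2 × 28,900) = 150.0090.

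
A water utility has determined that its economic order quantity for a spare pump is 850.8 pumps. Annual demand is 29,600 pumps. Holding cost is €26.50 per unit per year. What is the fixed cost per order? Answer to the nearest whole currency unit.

Invert the EOQ relation Q*² = 2DS/H.
From Q* = √(2DS/H): S = Q*²H / (2D) = 850.8² × 26.5 / (2 × 29,600) = 324.0255.

S ≈ €324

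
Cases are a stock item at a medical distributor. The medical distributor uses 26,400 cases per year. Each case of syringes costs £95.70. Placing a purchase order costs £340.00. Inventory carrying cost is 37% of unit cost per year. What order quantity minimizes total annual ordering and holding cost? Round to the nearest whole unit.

Q* ≈ 712 cases

Holding cost H = 0.37 × £95.70 = £35.4090 per unit per year.
EOQ = √(2DS / H) = √(2 × 26,400 × 340 / 35.409).
= √(17,952,000 / 35.409) = √506,989.7484 ≈ 712.032.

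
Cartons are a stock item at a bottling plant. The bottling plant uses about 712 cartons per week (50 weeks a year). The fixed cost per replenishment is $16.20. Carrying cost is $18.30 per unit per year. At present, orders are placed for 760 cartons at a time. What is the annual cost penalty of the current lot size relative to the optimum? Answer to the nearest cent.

Extra cost ≈ $3,118.50 per year

Annual demand D = 712 × 50 = 35,600.
EOQ = √(2DS/H) = √(2 × 35,600 × 16.2 / 18.3) ≈ 251.06.
Cost at Q* = (D/Q*)S + (Q*/2)H = √(2DSH) ≈ $4,594.34.
Cost at Q = 760: (35,600/760)×16.2 + (760/2)×18.3 = $758.84 + $6,954.00 = $7,712.84.
Excess = $7,712.84 − $4,594.34 = $3,118.50.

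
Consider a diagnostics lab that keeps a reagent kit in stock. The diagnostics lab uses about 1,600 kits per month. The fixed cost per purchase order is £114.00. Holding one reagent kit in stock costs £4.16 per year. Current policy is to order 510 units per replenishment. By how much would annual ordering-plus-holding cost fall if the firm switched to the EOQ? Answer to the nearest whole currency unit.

Annual demand D = 1,600 × 12 = 19,200.
EOQ = √(2DS/H) = √(2 × 19,200 × 114 / 4.16) ≈ 1025.82.
Cost at Q* = (D/Q*)S + (Q*/2)H = √(2DSH) ≈ £4,267.41.
Cost at Q = 510: (19,200/510)×114 + (510/2)×4.16 = £4,291.76 + £1,060.80 = £5,352.56.
Excess = £5,352.56 − £4,267.41 = £1,085.15.

Extra cost ≈ £1,085 per year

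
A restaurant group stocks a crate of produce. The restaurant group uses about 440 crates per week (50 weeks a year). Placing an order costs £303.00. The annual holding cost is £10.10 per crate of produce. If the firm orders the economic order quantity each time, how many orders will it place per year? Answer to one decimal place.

Annual demand D = 440 × 50 = 22,000.
Q* = √(2DS/H) = √(2 × 22,000 × 303 / 10.1) ≈ 1148.91.
Orders per year = D / Q* = 22,000 / 1148.91 ≈ 19.149.

N ≈ 19.1 orders per year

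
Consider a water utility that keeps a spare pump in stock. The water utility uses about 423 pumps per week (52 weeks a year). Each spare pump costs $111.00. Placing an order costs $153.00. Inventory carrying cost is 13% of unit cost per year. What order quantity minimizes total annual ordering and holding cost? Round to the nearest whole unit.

Annual demand D = 423 × 52 = 21,996.
Holding cost H = 0.13 × $111.00 = $14.4300 per unit per year.
EOQ = √(2DS / H) = √(2 × 21,996 × 153 / 14.43).
= √(6,730,776 / 14.43) = √466,443.2432 ≈ 682.967.

Q* ≈ 683 pumps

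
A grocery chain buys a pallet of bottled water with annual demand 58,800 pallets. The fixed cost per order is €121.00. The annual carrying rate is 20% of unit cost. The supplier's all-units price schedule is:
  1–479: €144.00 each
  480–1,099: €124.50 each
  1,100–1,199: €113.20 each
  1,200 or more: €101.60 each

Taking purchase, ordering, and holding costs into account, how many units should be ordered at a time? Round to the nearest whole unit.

Q* ≈ 1,200 pallets

Holding cost per unit per year at price C is H = 0.20·C.
Candidates are each tier's EOQ (if it falls in that tier) and each price-break quantity.
Tier 1 (€144.00): EOQ = 702.9 exceeds tier's upper bound 479, so this tier is dominated.
EOQ at €124.50 = 756.0 (feasible in tier 2): TC = 58,800×€124.50 + (58,800/756.0)×121 + (756.0/2)×0.20×€124.50 = €7,339,423.31.
EOQ at €113.20 = 792.8 < 1100, so use break Q=1100: TC = 58,800×€113.20 + (58,800/1100.0)×121 + (1100.0/2)×0.20×€113.20 = €6,675,080.00.
EOQ at €101.60 = 836.8 < 1200, so use break Q=1200: TC = 58,800×€101.60 + (58,800/1200.0)×121 + (1200.0/2)×0.20×€101.60 = €5,992,201.00.
Lowest total cost is €5,992,201.00 at Q = 1200.0.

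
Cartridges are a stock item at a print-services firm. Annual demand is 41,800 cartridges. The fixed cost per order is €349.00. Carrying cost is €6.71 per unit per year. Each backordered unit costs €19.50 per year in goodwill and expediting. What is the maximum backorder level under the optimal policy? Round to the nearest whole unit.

With planned backorders, Q* = √(2DS/H) · √((H+B)/B).
√(2DS/H) = √(2 × 41,800 × 349 / 6.71) = 2085.233.
√((H+B)/B) = √((6.71+19.5)/19.5) = 1.1594.
Q* ≈ 2417.524.
S* = Q* · H/(H+B) = 2417.524 × 6.71/26.21 ≈ 618.908.

S* ≈ 619 cartridges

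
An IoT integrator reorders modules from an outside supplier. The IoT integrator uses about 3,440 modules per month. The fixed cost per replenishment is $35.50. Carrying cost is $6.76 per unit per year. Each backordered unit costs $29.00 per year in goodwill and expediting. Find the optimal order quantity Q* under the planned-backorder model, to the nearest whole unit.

Q* ≈ 731 modules

Annual demand D = 3,440 × 12 = 41,280.
With planned backorders, Q* = √(2DS/H) · √((H+B)/B).
√(2DS/H) = √(2 × 41,280 × 35.5 / 6.76) = 658.454.
√((H+B)/B) = √((6.76+29)/29) = 1.1105.
Q* ≈ 731.182.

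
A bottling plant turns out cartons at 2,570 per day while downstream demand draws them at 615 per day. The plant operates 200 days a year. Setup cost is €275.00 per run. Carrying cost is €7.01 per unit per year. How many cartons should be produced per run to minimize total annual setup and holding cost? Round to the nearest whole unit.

Q* ≈ 3,562 cartons

Annual demand D = 615 × 200 = 123,000.
Production build-up factor (1 − d/p) = 1 − 615/2,570 = 0.7607.
Q* = √(2DS / (H(1 − d/p))) = √(2 × 123,000 × 275 / (7.01 × 0.7607)).
= √(67,650,000 / 5.3325) ≈ 3561.788.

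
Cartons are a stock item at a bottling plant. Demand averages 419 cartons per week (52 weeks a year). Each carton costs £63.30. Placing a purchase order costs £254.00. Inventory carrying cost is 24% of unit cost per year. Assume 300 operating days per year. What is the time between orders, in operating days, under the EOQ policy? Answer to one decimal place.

Annual demand D = 419 × 52 = 21,788.
Holding cost H = 0.24 × £63.30 = £15.1920 per unit per year.
Q* = √(2DS/H) = √(2 × 21,788 × 254 / 15.192) ≈ 853.56.
Cycle time = Q*/D × 300 = 853.56 / 21,788 × 300 ≈ 11.753 days.

T ≈ 11.8 days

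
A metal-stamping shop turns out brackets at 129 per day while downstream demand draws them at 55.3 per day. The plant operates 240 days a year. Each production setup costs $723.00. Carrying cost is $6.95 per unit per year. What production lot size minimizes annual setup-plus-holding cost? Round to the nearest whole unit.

Annual demand D = 55.3 × 240 = 13,272.
Production build-up factor (1 − d/p) = 1 − 55.3/129 = 0.5713.
Q* = √(2DS / (H(1 − d/p))) = √(2 × 13,272 × 723 / (6.95 × 0.5713)).
= √(19,191,312 / 3.9707) ≈ 2198.473.

Q* ≈ 2,198 brackets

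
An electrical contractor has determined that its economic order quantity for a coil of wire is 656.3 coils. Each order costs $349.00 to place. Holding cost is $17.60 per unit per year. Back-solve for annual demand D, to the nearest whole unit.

D ≈ 10,861 coils per year

Invert the EOQ relation Q*² = 2DS/H.
From Q* = √(2DS/H): D = Q*²H / (2S) = 656.3² × 17.6 / (2 × 349) = 10860.806.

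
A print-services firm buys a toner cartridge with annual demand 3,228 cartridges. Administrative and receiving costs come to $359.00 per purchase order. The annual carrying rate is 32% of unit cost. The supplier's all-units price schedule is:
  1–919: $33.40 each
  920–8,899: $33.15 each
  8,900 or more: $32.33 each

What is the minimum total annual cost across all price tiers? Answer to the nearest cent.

TC* ≈ $112,792.31

Holding cost per unit per year at price C is H = 0.32·C.
Candidates are each tier's EOQ (if it falls in that tier) and each price-break quantity.
EOQ at $33.40 = 465.7 (feasible in tier 1): TC = 3,228×$33.40 + (3,228/465.7)×359 + (465.7/2)×0.32×$33.40 = $112,792.31.
EOQ at $33.15 = 467.4 < 920, so use break Q=920: TC = 3,228×$33.15 + (3,228/920.0)×359 + (920.0/2)×0.32×$33.15 = $113,147.50.
EOQ at $32.33 = 473.3 < 8900, so use break Q=8900: TC = 3,228×$32.33 + (3,228/8900.0)×359 + (8900.0/2)×0.32×$32.33 = $150,529.37.
Lowest total cost among the candidates is at Q = 465.7.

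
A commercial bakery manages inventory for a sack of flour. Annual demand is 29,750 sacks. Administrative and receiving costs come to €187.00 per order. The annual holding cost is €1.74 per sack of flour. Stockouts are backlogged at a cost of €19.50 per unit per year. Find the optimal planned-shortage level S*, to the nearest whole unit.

With planned backorders, Q* = √(2DS/H) · √((H+B)/B).
√(2DS/H) = √(2 × 29,750 × 187 / 1.74) = 2528.743.
√((H+B)/B) = √((1.74+19.5)/19.5) = 1.0437.
Q* ≈ 2639.153.
S* = Q* · H/(H+B) = 2639.153 × 1.74/21.24 ≈ 216.202.

S* ≈ 216 sacks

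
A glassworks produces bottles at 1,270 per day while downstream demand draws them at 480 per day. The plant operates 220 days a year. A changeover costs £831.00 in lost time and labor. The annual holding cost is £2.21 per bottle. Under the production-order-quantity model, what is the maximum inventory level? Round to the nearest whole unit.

I_max ≈ 7,029 bottles

Annual demand D = 480 × 220 = 105,600.
Production build-up factor (1 − d/p) = 1 − 480/1,270 = 0.6220.
Q* = √(2DS / (H(1 − d/p))) = √(2 × 105,600 × 831 / (2.21 × 0.6220)).
= √(175,507,200 / 1.3747) ≈ 11298.991.
Maximum inventory = Q*(1 − d/p) = 11298.991 × 0.6220 ≈ 7028.506.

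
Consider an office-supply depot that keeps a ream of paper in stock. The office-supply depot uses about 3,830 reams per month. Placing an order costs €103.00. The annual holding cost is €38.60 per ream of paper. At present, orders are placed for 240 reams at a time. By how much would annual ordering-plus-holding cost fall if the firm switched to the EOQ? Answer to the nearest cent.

Extra cost ≈ €5,239.61 per year

Annual demand D = 3,830 × 12 = 45,960.
EOQ = √(2DS/H) = √(2 × 45,960 × 103 / 38.6) ≈ 495.26.
Cost at Q* = (D/Q*)S + (Q*/2)H = √(2DSH) ≈ €19,116.89.
Cost at Q = 240: (45,960/240)×103 + (240/2)×38.6 = €19,724.50 + €4,632.00 = €24,356.50.
Excess = €24,356.50 − €19,116.89 = €5,239.61.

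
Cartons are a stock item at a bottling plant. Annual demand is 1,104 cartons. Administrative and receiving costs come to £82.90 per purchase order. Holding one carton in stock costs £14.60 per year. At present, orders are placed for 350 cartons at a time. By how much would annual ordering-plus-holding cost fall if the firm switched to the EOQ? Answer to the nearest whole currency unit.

Extra cost ≈ £1,182 per year

EOQ = √(2DS/H) = √(2 × 1,104 × 82.9 / 14.6) ≈ 111.97.
Cost at Q* = (D/Q*)S + (Q*/2)H = √(2DSH) ≈ £1,634.76.
Cost at Q = 350: (1,104/350)×82.9 + (350/2)×14.6 = £261.49 + £2,555.00 = £2,816.49.
Excess = £2,816.49 − £1,634.76 = £1,181.73.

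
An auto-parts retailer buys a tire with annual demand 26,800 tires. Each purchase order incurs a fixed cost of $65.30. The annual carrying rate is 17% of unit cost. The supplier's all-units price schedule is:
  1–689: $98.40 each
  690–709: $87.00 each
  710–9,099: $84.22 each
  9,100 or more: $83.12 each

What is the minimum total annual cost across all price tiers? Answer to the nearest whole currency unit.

TC* ≈ $2,264,644

Holding cost per unit per year at price C is H = 0.17·C.
Candidates are each tier's EOQ (if it falls in that tier) and each price-break quantity.
EOQ at $98.40 = 457.4 (feasible in tier 1): TC = 26,800×$98.40 + (26,800/457.4)×65.3 + (457.4/2)×0.17×$98.40 = $2,644,771.75.
EOQ at $87.00 = 486.5 < 690, so use break Q=690: TC = 26,800×$87.00 + (26,800/690.0)×65.3 + (690.0/2)×0.17×$87.00 = $2,339,238.84.
EOQ at $84.22 = 494.4 < 710, so use break Q=710: TC = 26,800×$84.22 + (26,800/710.0)×65.3 + (710.0/2)×0.17×$84.22 = $2,264,643.52.
EOQ at $83.12 = 497.7 < 9100, so use break Q=9100: TC = 26,800×$83.12 + (26,800/9100.0)×65.3 + (9100.0/2)×0.17×$83.12 = $2,292,101.63.
Lowest total cost among the candidates is at Q = 710.0.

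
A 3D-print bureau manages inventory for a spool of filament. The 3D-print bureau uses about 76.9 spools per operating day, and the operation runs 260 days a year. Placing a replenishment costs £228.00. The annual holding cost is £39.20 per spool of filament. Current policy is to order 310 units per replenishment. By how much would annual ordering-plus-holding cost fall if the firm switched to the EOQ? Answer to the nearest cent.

Extra cost ≈ £1,876.32 per year

Annual demand D = 76.9 × 260 = 19,994.
EOQ = √(2DS/H) = √(2 × 19,994 × 228 / 39.2) ≈ 482.27.
Cost at Q* = (D/Q*)S + (Q*/2)H = √(2DSH) ≈ £18,904.94.
Cost at Q = 310: (19,994/310)×228 + (310/2)×39.2 = £14,705.26 + £6,076.00 = £20,781.26.
Excess = £20,781.26 − £18,904.94 = £1,876.32.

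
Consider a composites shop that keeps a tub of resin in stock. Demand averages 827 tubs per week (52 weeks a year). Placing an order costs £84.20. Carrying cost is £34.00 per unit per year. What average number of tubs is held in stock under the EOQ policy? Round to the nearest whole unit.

Annual demand D = 827 × 52 = 43,004.
Q* = √(2DS/H) = √(2 × 43,004 × 84.2 / 34) ≈ 461.52.
Average inventory = Q*/2 ≈ 461.52 / 2 = 230.758.

Average inventory ≈ 231 tubs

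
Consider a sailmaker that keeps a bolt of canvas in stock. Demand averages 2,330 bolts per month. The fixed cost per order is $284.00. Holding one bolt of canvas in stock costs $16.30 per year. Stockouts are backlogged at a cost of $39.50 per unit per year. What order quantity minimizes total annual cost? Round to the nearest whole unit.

Annual demand D = 2,330 × 12 = 27,960.
With planned backorders, Q* = √(2DS/H) · √((H+B)/B).
√(2DS/H) = √(2 × 27,960 × 284 / 16.3) = 987.072.
√((H+B)/B) = √((16.3+39.5)/39.5) = 1.1886.
Q* ≈ 1173.188.

Q* ≈ 1,173 bolts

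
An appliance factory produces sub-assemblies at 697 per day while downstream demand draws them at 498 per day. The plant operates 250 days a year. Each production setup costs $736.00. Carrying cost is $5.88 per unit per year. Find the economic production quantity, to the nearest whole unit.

Q* ≈ 10,448 sub-assemblies

Annual demand D = 498 × 250 = 124,500.
Production build-up factor (1 − d/p) = 1 − 498/697 = 0.2855.
Q* = √(2DS / (H(1 − d/p))) = √(2 × 124,500 × 736 / (5.88 × 0.2855)).
= √(183,264,000 / 1.6788) ≈ 10448.159.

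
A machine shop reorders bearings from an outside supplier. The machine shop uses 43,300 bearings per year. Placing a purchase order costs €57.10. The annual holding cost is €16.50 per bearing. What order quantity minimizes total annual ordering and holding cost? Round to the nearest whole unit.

Q* ≈ 547 bearings

EOQ = √(2DS / H) = √(2 × 43,300 × 57.1 / 16.5).
= √(4,944,860 / 16.5) = √299,688.4848 ≈ 547.438.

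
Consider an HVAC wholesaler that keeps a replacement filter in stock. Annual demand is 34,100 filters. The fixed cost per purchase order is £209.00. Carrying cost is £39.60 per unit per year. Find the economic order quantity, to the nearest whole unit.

EOQ = √(2DS / H) = √(2 × 34,100 × 209 / 39.6).
= √(14,253,800 / 39.6) = √359,944.4444 ≈ 599.954.

Q* ≈ 600 filters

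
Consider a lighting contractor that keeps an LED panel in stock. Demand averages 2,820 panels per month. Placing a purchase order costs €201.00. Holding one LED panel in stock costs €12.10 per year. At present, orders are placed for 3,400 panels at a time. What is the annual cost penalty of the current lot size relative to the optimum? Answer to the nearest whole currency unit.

Annual demand D = 2,820 × 12 = 33,840.
EOQ = √(2DS/H) = √(2 × 33,840 × 201 / 12.1) ≈ 1060.32.
Cost at Q* = (D/Q*)S + (Q*/2)H = √(2DSH) ≈ €12,829.83.
Cost at Q = 3,400: (33,840/3,400)×201 + (3,400/2)×12.1 = €2,000.54 + €20,570.00 = €22,570.54.
Excess = €22,570.54 − €12,829.83 = €9,740.71.

Extra cost ≈ €9,741 per year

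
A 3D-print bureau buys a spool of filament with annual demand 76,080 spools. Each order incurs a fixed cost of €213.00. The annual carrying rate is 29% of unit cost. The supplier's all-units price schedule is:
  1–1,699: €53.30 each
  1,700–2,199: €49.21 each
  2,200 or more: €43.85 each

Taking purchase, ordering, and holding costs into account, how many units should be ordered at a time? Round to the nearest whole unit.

Holding cost per unit per year at price C is H = 0.29·C.
For each price level, check whether its EOQ is feasible; otherwise the best quantity at that price is the breakpoint.
EOQ at €53.30 = 1448.0 (feasible in tier 1): TC = 76,080×€53.30 + (76,080/1448.0)×213 + (1448.0/2)×0.29×€53.30 = €4,077,446.19.
EOQ at €49.21 = 1507.0 < 1700, so use break Q=1700: TC = 76,080×€49.21 + (76,080/1700.0)×213 + (1700.0/2)×0.29×€49.21 = €3,765,559.44.
EOQ at €43.85 = 1596.5 < 2200, so use break Q=2200: TC = 76,080×€43.85 + (76,080/2200.0)×213 + (2200.0/2)×0.29×€43.85 = €3,357,462.08.
Lowest total cost is €3,357,462.08 at Q = 2200.0.

Q* ≈ 2,200 spools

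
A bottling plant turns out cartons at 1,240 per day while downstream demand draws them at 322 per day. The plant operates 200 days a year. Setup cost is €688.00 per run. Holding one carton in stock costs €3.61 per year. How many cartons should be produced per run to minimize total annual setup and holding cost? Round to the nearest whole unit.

Annual demand D = 322 × 200 = 64,400.
Production build-up factor (1 − d/p) = 1 − 322/1,240 = 0.7403.
Q* = √(2DS / (H(1 − d/p))) = √(2 × 64,400 × 688 / (3.61 × 0.7403)).
= √(88,614,400 / 2.6726) ≈ 5758.217.

Q* ≈ 5,758 cartons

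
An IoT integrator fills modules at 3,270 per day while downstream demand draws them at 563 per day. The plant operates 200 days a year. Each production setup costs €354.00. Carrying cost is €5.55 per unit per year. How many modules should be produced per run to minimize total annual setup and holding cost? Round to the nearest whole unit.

Q* ≈ 4,166 modules

Annual demand D = 563 × 200 = 112,600.
Production build-up factor (1 − d/p) = 1 − 563/3,270 = 0.8278.
Q* = √(2DS / (H(1 − d/p))) = √(2 × 112,600 × 354 / (5.55 × 0.8278)).
= √(79,720,800 / 4.5944) ≈ 4165.519.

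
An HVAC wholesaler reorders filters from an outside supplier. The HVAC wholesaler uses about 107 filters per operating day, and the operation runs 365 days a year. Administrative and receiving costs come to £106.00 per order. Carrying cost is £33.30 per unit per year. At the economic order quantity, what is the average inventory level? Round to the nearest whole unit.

Annual demand D = 107 × 365 = 39,055.
EOQ = √(2DS/H) = √(2 × 39,055 × 106 / 33.3) ≈ 498.64.
Average inventory = Q*/2 ≈ 498.64 / 2 = 249.318.

Average inventory ≈ 249 filters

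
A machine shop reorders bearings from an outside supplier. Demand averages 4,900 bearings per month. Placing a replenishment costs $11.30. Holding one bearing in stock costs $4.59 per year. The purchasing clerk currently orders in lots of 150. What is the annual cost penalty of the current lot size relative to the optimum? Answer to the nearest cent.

Annual demand D = 4,900 × 12 = 58,800.
EOQ = √(2DS/H) = √(2 × 58,800 × 11.3 / 4.59) ≈ 538.07.
Cost at Q* = (D/Q*)S + (Q*/2)H = √(2DSH) ≈ $2,469.73.
Cost at Q = 150: (58,800/150)×11.3 + (150/2)×4.59 = $4,429.60 + $344.25 = $4,773.85.
Excess = $4,773.85 − $2,469.73 = $2,304.12.

Extra cost ≈ $2,304.12 per year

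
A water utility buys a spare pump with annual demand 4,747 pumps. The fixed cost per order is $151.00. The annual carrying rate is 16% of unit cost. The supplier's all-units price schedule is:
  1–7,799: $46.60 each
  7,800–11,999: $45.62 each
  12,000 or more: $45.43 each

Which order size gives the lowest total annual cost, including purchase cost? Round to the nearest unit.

Q* ≈ 438 pumps

Holding cost per unit per year at price C is H = 0.16·C.
Candidates are each tier's EOQ (if it falls in that tier) and each price-break quantity.
EOQ at $46.60 = 438.5 (feasible in tier 1): TC = 4,747×$46.60 + (4,747/438.5)×151 + (438.5/2)×0.16×$46.60 = $224,479.58.
EOQ at $45.62 = 443.2 < 7800, so use break Q=7800: TC = 4,747×$45.62 + (4,747/7800.0)×151 + (7800.0/2)×0.16×$45.62 = $245,116.92.
EOQ at $45.43 = 444.1 < 12000, so use break Q=12000: TC = 4,747×$45.43 + (4,747/12000.0)×151 + (12000.0/2)×0.16×$45.43 = $259,328.74.
Lowest total cost is $224,479.58 at Q = 438.5.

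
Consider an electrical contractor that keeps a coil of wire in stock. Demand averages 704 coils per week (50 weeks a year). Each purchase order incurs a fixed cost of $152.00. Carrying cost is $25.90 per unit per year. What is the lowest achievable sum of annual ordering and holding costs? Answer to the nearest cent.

Annual demand D = 704 × 50 = 35,200.
EOQ = √(2DS/H) = √(2 × 35,200 × 152 / 25.9) ≈ 642.77.
At Q*, ordering cost (D/Q*)S equals holding cost (Q*/2)H, each = √(DSH/2).
Minimum total = √(2DSH) = √(2 × 35,200 × 152 × 25.9) ≈ 16647.844.

TC* ≈ $16,647.84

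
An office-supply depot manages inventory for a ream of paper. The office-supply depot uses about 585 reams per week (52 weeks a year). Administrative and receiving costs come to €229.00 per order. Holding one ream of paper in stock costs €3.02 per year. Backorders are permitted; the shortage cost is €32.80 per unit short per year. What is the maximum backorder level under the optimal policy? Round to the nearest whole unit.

Annual demand D = 585 × 52 = 30,420.
With planned backorders, Q* = √(2DS/H) · √((H+B)/B).
√(2DS/H) = √(2 × 30,420 × 229 / 3.02) = 2147.874.
√((H+B)/B) = √((3.02+32.8)/32.8) = 1.0450.
Q* ≈ 2244.578.
S* = Q* · H/(H+B) = 2244.578 × 3.02/35.82 ≈ 189.241.

S* ≈ 189 reams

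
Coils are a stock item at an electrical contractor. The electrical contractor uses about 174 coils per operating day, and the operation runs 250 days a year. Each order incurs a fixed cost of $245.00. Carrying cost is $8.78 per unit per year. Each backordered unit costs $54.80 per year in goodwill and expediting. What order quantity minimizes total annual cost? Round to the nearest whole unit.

Q* ≈ 1,678 coils

Annual demand D = 174 × 250 = 43,500.
With planned backorders, Q* = √(2DS/H) · √((H+B)/B).
√(2DS/H) = √(2 × 43,500 × 245 / 8.78) = 1558.100.
√((H+B)/B) = √((8.78+54.8)/54.8) = 1.0771.
Q* ≈ 1678.284.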